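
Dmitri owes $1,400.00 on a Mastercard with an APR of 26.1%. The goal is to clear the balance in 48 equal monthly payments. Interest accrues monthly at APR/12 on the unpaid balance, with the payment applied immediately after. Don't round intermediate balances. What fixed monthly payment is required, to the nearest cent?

Monthly rate r = 26.1%/12 = 2.175% = 0.02175.
Level-payment amortization: P = B₀·r / (1 − (1+r)^(−n)) = 1400.00·0.02175 / (1 − 1.02175^(−48)).
Denominator 1 − (1+r)^(−48) = 0.643994282.
P = 30.45 / 0.643994282 ≈ 47.28.

$47.28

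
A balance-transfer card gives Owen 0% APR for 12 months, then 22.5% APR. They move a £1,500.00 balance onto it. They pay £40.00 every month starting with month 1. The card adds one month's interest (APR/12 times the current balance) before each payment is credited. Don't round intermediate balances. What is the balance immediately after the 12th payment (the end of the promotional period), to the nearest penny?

Promo months 1–12 at r₀ = 0%/12 = 0; months 13+ at r₁ = 22.5%/12 = 0.01875.
After month 12 (no interest yet): B = £1,500.00 − 12·£40.00 = £1,020.00.

£1,020.00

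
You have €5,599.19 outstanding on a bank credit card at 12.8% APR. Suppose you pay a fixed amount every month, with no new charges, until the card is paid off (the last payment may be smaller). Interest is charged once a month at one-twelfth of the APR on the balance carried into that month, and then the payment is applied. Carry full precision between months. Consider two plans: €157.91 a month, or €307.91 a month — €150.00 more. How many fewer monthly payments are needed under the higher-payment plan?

24 fewer payments

Monthly rate r = 12.8%/12 = 1.06667% = 0.0106667.
At €157.91/mo: n = ⌈−ln(1 − rB₀/P)/ln(1+r)⌉ = 45 payments (last €123.98); total interest = total paid − €5,599.19 = €1,472.83.
At €307.91/mo: 21 payments (last €99.85); total interest €658.86.
Payments saved = 45 − 21 = 24.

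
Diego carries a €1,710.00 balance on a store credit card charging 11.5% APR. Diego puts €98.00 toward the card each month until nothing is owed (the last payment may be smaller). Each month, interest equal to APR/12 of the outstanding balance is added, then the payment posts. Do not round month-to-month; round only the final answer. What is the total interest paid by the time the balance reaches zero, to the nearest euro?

Monthly rate r = 11.5%/12 = 0.958333% = 0.00958333.
Payoff takes n = ⌈−ln(1 − rB₀/P)/ln(1+r)⌉ = ⌈19.185⌉ = 20 payments; the last is €18.24.
Total paid = 19·€98.00 + €18.24 = €1,880.24.
Total interest = total paid − principal = €1,880.24 − €1,710.00 = €170.24.

€170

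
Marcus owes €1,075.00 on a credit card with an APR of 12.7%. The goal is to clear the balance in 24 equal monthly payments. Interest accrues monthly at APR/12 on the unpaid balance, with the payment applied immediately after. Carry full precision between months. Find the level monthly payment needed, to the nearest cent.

€50.96

Monthly rate r = 12.7%/12 = 1.05833% = 0.0105833.
Level-payment amortization: P = B₀·r / (1 − (1+r)^(−n)) = 1075.00·0.0105833 / (1 − 1.01058^(−24)).
Denominator 1 − (1+r)^(−24) = 0.223272211.
P = 11.3771 / 0.223272211 ≈ 50.96.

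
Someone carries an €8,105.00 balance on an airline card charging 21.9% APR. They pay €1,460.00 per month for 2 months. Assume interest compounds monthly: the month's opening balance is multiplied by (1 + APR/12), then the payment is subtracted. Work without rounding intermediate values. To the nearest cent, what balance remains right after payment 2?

Monthly rate r = 21.9%/12 = 1.825% = 0.01825.
Each month: B ← B·(1+r) − €1,460.00.
Month 1: interest €147.92; balance after payment €6,792.92.
Month 2: interest €123.97; balance after payment €5,456.89.

€5,456.89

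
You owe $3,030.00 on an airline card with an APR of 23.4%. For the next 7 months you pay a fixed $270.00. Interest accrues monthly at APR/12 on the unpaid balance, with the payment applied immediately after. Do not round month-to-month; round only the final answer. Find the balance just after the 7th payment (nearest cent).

Monthly rate r = 23.4%/12 = 1.95% = 0.0195.
Each month: B ← B·(1+r) − $270.00.
Month 1: interest $59.09; balance after payment $2,819.09.
Month 2: interest $54.97; balance after payment $2,604.06.
Month 3: interest $50.78; balance after payment $2,384.84.
Month 4: interest $46.50; balance after payment $2,161.34.
Month 5: interest $42.15; balance after payment $1,933.49.
Month 6: interest $37.70; balance after payment $1,701.19.
Month 7: interest $33.17; balance after payment $1,464.36.

$1,464.36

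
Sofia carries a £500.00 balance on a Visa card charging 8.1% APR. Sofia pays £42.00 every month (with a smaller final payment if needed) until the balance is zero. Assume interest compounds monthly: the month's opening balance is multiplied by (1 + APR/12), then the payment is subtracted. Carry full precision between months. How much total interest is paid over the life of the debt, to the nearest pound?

Monthly rate r = 8.1%/12 = 0.675% = 0.00675.
Payoff takes n = ⌈−ln(1 − rB₀/P)/ln(1+r)⌉ = ⌈12.452⌉ = 13 payments; the last is £19.03.
Total paid = 12·£42.00 + £19.03 = £523.03.
Total interest = total paid − principal = £523.03 − £500.00 = £23.03.

£23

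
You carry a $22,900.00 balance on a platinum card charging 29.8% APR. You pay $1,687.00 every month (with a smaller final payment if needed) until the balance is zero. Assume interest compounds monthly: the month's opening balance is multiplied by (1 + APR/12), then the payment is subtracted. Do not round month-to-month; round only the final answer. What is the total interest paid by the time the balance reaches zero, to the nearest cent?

Monthly rate r = 29.8%/12 = 2.48333% = 0.0248333.
Payoff takes n = ⌈−ln(1 − rB₀/P)/ln(1+r)⌉ = ⌈16.760⌉ = 17 payments; the last is $1,286.19.
Total paid = 16·$1,687.00 + $1,286.19 = $28,278.19.
Total interest = total paid − principal = $28,278.19 − $22,900.00 = $5,378.19.

$5,378.19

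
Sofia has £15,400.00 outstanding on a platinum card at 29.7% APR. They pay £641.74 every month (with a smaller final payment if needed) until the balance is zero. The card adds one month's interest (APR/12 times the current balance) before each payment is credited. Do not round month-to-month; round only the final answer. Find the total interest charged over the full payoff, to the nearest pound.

Monthly rate r = 29.7%/12 = 2.475% = 0.02475.
Payoff takes n = ⌈−ln(1 − rB₀/P)/ln(1+r)⌉ = ⌈36.862⌉ = 37 payments; the last is £554.31.
Total paid = 36·£641.74 + £554.31 = £23,656.95.
Total interest = total paid − principal = £23,656.95 − £15,400.00 = £8,256.95.

£8,257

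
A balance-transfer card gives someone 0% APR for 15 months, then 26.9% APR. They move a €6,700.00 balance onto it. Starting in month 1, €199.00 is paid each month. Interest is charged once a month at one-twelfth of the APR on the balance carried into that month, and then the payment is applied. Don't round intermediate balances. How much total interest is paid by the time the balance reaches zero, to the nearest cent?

€1,151.80

Promo months 1–15 at r₀ = 0%/12 = 0; months 16+ at r₁ = 26.9%/12 = 0.0224167.
After month 15 (no interest yet): B = €6,700.00 − 15·€199.00 = €3,715.00.
Then at r₁ with €199.00/mo: n₂ = −ln(1 − r₁·B/P)/ln(1+r₁) ≈ 24.45 → 25 more payments.
Total paid = 39·€199.00 + €90.80 = €7,851.80; interest = €7,851.80 − €6,700.00 = €1,151.80.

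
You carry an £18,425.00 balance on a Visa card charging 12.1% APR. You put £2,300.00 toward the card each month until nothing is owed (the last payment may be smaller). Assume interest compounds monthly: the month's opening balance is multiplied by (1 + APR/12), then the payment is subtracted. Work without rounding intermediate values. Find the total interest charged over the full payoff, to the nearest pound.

Monthly rate r = 12.1%/12 = 1.00833% = 0.0100833.
Payoff takes n = ⌈−ln(1 − rB₀/P)/ln(1+r)⌉ = ⌈8.395⌉ = 9 payments; the last is £911.28.
Total paid = 8·£2,300.00 + £911.28 = £19,311.28.
Total interest = total paid − principal = £19,311.28 − £18,425.00 = £886.28.

£886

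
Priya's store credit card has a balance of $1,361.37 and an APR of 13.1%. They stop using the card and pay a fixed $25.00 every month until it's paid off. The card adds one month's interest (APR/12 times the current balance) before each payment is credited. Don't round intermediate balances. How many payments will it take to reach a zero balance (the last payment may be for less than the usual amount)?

84 months

Monthly rate r = 13.1%/12 = 1.09167% = 0.0109167.
Recurrence: B ← B·(1+r) − $25.00.
Month 1: interest $14.86; balance after payment $1,351.23.
Month 2: interest $14.75; balance after payment $1,340.98.
Closed form: n = −ln(1 − rB₀/P)/ln(1+r) = −ln(0.40554)/ln(1.01092) ≈ 83.127, so the balance reaches zero during payment 84.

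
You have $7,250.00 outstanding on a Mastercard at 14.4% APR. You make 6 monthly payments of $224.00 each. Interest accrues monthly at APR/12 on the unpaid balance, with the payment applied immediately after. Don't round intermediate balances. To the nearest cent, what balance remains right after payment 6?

Monthly rate r = 14.4%/12 = 1.2% = 0.012.
Each month: B ← B·(1+r) − $224.00.
Month 1: interest $87.00; balance after payment $7,113.00.
Month 2: interest $85.36; balance after payment $6,974.36.
Month 3: interest $83.69; balance after payment $6,834.05.
Month 4: interest $82.01; balance after payment $6,692.06.
Month 5: interest $80.30; balance after payment $6,548.36.
Month 6: interest $78.58; balance after payment $6,402.94.

$6,402.94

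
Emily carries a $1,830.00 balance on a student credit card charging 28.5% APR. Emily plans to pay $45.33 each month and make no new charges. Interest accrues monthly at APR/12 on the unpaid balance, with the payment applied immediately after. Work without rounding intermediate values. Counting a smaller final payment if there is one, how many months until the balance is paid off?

Monthly rate r = 28.5%/12 = 2.375% = 0.02375.
Recurrence: B ← B·(1+r) − $45.33.
Month 1: interest $43.46; balance after payment $1,828.13.
Month 2: interest $43.42; balance after payment $1,826.22.
Closed form: n = −ln(1 − rB₀/P)/ln(1+r) = −ln(0.041198)/ln(1.02375) ≈ 135.878, so the balance reaches zero during payment 136.

136 payments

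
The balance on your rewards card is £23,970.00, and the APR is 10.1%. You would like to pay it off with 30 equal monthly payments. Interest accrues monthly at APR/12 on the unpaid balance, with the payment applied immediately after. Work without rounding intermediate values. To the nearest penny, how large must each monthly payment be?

Monthly rate r = 10.1%/12 = 0.841667% = 0.00841667.
Level-payment amortization: P = B₀·r / (1 − (1+r)^(−n)) = 23970.00·0.00841667 / (1 − 1.00842^(−30)).
Denominator 1 − (1+r)^(−30) = 0.222322466.
P = 201.747 / 0.222322466 ≈ 907.45.

£907.45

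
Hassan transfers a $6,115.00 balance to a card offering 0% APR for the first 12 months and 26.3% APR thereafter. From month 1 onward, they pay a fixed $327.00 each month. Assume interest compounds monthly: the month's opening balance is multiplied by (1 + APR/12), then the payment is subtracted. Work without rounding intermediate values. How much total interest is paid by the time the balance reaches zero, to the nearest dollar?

Promo months 1–12 at r₀ = 0%/12 = 0; months 13+ at r₁ = 26.3%/12 = 0.0219167.
After month 12 (no interest yet): B = $6,115.00 − 12·$327.00 = $2,191.00.
Then at r₁ with $327.00/mo: n₂ = −ln(1 − r₁·B/P)/ln(1+r₁) ≈ 7.33 → 8 more payments.
Total paid = 19·$327.00 + $107.24 = $6,320.24; interest = $6,320.24 − $6,115.00 = $205.24.

$205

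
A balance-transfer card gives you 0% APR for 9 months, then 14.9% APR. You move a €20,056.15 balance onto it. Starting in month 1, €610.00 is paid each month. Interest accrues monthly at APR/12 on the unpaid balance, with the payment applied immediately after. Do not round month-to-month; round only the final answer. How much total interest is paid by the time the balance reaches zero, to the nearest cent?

€2,819.14

Promo months 1–9 at r₀ = 0%/12 = 0; months 10+ at r₁ = 14.9%/12 = 0.0124167.
After month 9 (no interest yet): B = €20,056.15 − 9·€610.00 = €14,566.15.
Then at r₁ with €610.00/mo: n₂ = −ln(1 − r₁·B/P)/ln(1+r₁) ≈ 28.50 → 29 more payments.
Total paid = 37·€610.00 + €305.29 = €22,875.29; interest = €22,875.29 − €20,056.15 = €2,819.14.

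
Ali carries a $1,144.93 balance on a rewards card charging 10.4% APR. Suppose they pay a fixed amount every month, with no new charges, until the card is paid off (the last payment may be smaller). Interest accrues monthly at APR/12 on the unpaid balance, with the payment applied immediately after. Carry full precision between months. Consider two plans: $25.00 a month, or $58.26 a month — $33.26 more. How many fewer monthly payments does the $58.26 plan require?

37 fewer payments

Monthly rate r = 10.4%/12 = 0.866667% = 0.00866667.
At $25.00/mo: n = ⌈−ln(1 − rB₀/P)/ln(1+r)⌉ = 59 payments (last $15.05); total interest = total paid − $1,144.93 = $320.12.
At $58.26/mo: 22 payments (last $37.17); total interest $115.70.
Payments saved = 59 − 22 = 37.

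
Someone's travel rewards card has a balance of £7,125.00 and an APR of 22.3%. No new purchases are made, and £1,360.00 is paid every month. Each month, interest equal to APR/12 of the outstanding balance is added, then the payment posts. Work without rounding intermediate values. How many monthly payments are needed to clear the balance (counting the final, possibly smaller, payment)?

6 payments

Monthly rate r = 22.3%/12 = 1.85833% = 0.0185833.
Recurrence: B ← B·(1+r) − £1,360.00.
Month 1: interest £132.41; balance after payment £5,897.41.
Month 2: interest £109.59; balance after payment £4,647.00.
Month 3: interest £86.36; balance after payment £3,373.36.
Month 4: interest £62.69; balance after payment £2,076.04.
Month 5: interest £38.58; balance after payment £754.62.
Month 6: interest £14.02; balance after payment £0.00.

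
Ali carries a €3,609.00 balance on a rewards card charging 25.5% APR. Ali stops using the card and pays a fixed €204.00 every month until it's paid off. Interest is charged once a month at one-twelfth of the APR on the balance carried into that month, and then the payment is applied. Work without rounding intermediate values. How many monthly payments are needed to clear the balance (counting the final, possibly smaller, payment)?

23 months

Monthly rate r = 25.5%/12 = 2.125% = 0.02125.
Recurrence: B ← B·(1+r) − €204.00.
Month 1: interest €76.69; balance after payment €3,481.69.
Month 2: interest €73.99; balance after payment €3,351.68.
Closed form: n = −ln(1 − rB₀/P)/ln(1+r) = −ln(0.62406)/ln(1.02125) ≈ 22.423, so the balance reaches zero during payment 23.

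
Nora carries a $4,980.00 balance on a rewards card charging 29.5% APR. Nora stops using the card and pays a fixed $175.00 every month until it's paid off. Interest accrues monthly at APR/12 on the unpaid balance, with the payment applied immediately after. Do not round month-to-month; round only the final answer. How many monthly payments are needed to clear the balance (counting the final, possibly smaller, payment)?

50 payments

Monthly rate r = 29.5%/12 = 2.45833% = 0.0245833.
Recurrence: B ← B·(1+r) − $175.00.
Month 1: interest $122.42; balance after payment $4,927.43.
Month 2: interest $121.13; balance after payment $4,873.56.
Closed form: n = −ln(1 − rB₀/P)/ln(1+r) = −ln(0.30043)/ln(1.02458) ≈ 49.516, so the balance reaches zero during payment 50.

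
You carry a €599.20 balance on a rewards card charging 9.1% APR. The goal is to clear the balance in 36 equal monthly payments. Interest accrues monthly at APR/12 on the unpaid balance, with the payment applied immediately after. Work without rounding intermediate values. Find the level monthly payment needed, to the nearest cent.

€19.08

Monthly rate r = 9.1%/12 = 0.758333% = 0.00758333.
Level-payment amortization: P = B₀·r / (1 − (1+r)^(−n)) = 599.20·0.00758333 / (1 − 1.00758^(−36)).
Denominator 1 − (1+r)^(−36) = 0.238122943.
P = 4.54393 / 0.238122943 ≈ 19.08.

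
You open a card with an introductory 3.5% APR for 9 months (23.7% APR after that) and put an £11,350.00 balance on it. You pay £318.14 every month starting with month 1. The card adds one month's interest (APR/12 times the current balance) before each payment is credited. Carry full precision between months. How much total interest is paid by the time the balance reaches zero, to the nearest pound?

£4,269

Promo months 1–9 at r₀ = 3.5%/12 = 0.00291667; months 10+ at r₁ = 23.7%/12 = 0.01975.
After month 9: iterate B ← B·(1+r₀) − £318.14 for 9 months → £8,754.54.
Then at r₁ with £318.14/mo: n₂ = −ln(1 − r₁·B/P)/ln(1+r₁) ≈ 40.09 → 41 more payments.
Total paid = 49·£318.14 + £29.86 = £15,618.72; interest = £15,618.72 − £11,350.00 = £4,268.72.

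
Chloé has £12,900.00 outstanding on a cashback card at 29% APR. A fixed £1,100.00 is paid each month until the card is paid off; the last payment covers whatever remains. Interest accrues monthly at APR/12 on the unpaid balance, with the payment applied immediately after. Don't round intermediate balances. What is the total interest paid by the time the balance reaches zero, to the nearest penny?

£2,451.74

Monthly rate r = 29%/12 = 2.41667% = 0.0241667.
Payoff takes n = ⌈−ln(1 − rB₀/P)/ln(1+r)⌉ = ⌈13.956⌉ = 14 payments; the last is £1,051.74.
Total paid = 13·£1,100.00 + £1,051.74 = £15,351.74.
Total interest = total paid − principal = £15,351.74 − £12,900.00 = £2,451.74.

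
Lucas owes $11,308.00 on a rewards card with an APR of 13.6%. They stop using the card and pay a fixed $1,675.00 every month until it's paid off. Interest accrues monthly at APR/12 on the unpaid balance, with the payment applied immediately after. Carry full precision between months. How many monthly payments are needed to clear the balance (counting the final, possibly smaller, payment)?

Monthly rate r = 13.6%/12 = 1.13333% = 0.0113333.
Recurrence: B ← B·(1+r) − $1,675.00.
Month 1: interest $128.16; balance after payment $9,761.16.
Month 2: interest $110.63; balance after payment $8,196.78.
Closed form: n = −ln(1 − rB₀/P)/ln(1+r) = −ln(0.92349)/ln(1.01133) ≈ 7.063, so the balance reaches zero during payment 8.

8 months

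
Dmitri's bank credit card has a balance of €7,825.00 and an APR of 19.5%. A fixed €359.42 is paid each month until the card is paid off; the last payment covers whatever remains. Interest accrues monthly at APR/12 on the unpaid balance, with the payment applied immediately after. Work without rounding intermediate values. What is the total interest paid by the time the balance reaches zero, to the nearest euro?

Monthly rate r = 19.5%/12 = 1.625% = 0.01625.
Payoff takes n = ⌈−ln(1 − rB₀/P)/ln(1+r)⌉ = ⌈27.087⌉ = 28 payments; the last is €31.33.
Total paid = 27·€359.42 + €31.33 = €9,735.67.
Total interest = total paid − principal = €9,735.67 − €7,825.00 = €1,910.67.

€1,911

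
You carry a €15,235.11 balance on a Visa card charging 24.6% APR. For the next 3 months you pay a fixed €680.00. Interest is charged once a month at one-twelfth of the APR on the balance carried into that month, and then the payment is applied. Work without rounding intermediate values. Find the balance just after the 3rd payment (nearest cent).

€14,109.30

Monthly rate r = 24.6%/12 = 2.05% = 0.0205.
Each month: B ← B·(1+r) − €680.00.
Month 1: interest €312.32; balance after payment €14,867.43.
Month 2: interest €304.78; balance after payment €14,492.21.
Month 3: interest €297.09; balance after payment €14,109.30.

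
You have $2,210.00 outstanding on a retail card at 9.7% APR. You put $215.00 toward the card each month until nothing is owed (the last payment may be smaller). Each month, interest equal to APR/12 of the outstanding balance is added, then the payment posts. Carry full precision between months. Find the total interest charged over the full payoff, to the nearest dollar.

$107

Monthly rate r = 9.7%/12 = 0.808333% = 0.00808333.
Payoff takes n = ⌈−ln(1 − rB₀/P)/ln(1+r)⌉ = ⌈10.775⌉ = 11 payments; the last is $166.70.
Total paid = 10·$215.00 + $166.70 = $2,316.70.
Total interest = total paid − principal = $2,316.70 − $2,210.00 = $106.70.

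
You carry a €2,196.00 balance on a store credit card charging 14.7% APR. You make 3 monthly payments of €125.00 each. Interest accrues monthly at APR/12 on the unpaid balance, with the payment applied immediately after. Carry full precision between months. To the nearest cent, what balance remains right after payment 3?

€1,898.08

Monthly rate r = 14.7%/12 = 1.225% = 0.01225.
Each month: B ← B·(1+r) − €125.00.
Month 1: interest €26.90; balance after payment €2,097.90.
Month 2: interest €25.70; balance after payment €1,998.60.
Month 3: interest €24.48; balance after payment €1,898.08.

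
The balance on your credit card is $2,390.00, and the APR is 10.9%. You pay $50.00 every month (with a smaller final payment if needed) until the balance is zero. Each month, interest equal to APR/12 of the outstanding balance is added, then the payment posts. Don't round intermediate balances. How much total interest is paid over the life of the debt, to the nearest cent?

$759.00

Monthly rate r = 10.9%/12 = 0.908333% = 0.00908333.
Payoff takes n = ⌈−ln(1 − rB₀/P)/ln(1+r)⌉ = ⌈62.980⌉ = 63 payments; the last is $49.00.
Total paid = 62·$50.00 + $49.00 = $3,149.00.
Total interest = total paid − principal = $3,149.00 − $2,390.00 = $759.00.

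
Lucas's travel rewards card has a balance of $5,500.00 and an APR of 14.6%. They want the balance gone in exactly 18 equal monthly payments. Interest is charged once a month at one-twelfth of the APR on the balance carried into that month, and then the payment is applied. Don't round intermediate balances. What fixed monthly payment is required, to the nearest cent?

$342.08

Monthly rate r = 14.6%/12 = 1.21667% = 0.0121667.
Level-payment amortization: P = B₀·r / (1 − (1+r)^(−n)) = 5500.00·0.0121667 / (1 − 1.01217^(−18)).
Denominator 1 − (1+r)^(−18) = 0.195615957.
P = 66.9167 / 0.195615957 ≈ 342.08.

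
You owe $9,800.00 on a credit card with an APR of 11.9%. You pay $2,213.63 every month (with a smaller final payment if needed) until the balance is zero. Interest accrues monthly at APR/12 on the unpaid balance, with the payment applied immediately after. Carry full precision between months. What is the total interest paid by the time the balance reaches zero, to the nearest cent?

Monthly rate r = 11.9%/12 = 0.991667% = 0.00991667.
Payoff takes n = ⌈−ln(1 − rB₀/P)/ln(1+r)⌉ = ⌈4.550⌉ = 5 payments; the last is $1,219.42.
Total paid = 4·$2,213.63 + $1,219.42 = $10,073.94.
Total interest = total paid − principal = $10,073.94 − $9,800.00 = $273.94.

$273.94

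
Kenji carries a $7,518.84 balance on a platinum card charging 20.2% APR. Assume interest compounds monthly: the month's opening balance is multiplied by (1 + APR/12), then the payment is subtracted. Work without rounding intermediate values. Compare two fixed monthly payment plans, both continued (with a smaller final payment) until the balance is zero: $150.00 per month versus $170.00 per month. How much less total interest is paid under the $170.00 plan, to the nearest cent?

Monthly rate r = 20.2%/12 = 1.68333% = 0.0168333.
At $150.00/mo: n = ⌈−ln(1 − rB₀/P)/ln(1+r)⌉ = 112 payments (last $32.09); total interest = total paid − $7,518.84 = $9,163.25.
At $170.00/mo: 82 payments (last $126.86); total interest $6,378.02.
Interest saved = $9,163.25 − $6,378.02 = $2,785.23.

$2,785.23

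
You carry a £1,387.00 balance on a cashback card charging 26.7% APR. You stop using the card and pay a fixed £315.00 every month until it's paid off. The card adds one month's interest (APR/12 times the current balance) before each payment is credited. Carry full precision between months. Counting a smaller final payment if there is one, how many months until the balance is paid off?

5 months

Monthly rate r = 26.7%/12 = 2.225% = 0.02225.
Recurrence: B ← B·(1+r) − £315.00.
Month 1: interest £30.86; balance after payment £1,102.86.
Month 2: interest £24.54; balance after payment £812.40.
Month 3: interest £18.08; balance after payment £515.48.
Month 4: interest £11.47; balance after payment £211.94.
Month 5: interest £4.72; balance after payment £0.00.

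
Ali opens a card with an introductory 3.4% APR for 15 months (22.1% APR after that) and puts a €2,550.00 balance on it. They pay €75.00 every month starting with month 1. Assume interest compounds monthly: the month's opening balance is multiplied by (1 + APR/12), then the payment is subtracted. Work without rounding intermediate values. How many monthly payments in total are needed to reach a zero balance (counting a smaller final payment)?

41 months

Promo months 1–15 at r₀ = 3.4%/12 = 0.00283333; months 16+ at r₁ = 22.1%/12 = 0.0184167.
After month 15: iterate B ← B·(1+r₀) − €75.00 for 15 months → €1,512.96.
Then at r₁ with €75.00/mo: n₂ = −ln(1 − r₁·B/P)/ln(1+r₁) ≈ 25.45 → 26 more payments.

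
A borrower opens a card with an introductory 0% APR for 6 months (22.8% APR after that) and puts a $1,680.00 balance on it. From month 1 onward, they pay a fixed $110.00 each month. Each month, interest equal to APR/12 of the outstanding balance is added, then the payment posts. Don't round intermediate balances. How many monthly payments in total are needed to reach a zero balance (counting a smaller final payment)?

17 payments

Promo months 1–6 at r₀ = 0%/12 = 0; months 7+ at r₁ = 22.8%/12 = 0.019.
After month 6 (no interest yet): B = $1,680.00 − 6·$110.00 = $1,020.00.
Then at r₁ with $110.00/mo: n₂ = −ln(1 − r₁·B/P)/ln(1+r₁) ≈ 10.30 → 11 more payments.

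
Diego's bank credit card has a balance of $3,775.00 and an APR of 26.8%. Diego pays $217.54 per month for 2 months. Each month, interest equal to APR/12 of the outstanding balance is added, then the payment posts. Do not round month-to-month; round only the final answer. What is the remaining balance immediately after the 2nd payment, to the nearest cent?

Monthly rate r = 26.8%/12 = 2.23333% = 0.0223333.
Each month: B ← B·(1+r) − $217.54.
Month 1: interest $84.31; balance after payment $3,641.77.
Month 2: interest $81.33; balance after payment $3,505.56.

$3,505.56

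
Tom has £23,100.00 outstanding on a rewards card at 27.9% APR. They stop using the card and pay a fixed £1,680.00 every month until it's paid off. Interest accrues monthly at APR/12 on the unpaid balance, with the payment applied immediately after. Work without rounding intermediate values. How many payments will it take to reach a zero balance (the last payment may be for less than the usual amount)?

Monthly rate r = 27.9%/12 = 2.325% = 0.02325.
Recurrence: B ← B·(1+r) − £1,680.00.
Month 1: interest £537.08; balance after payment £21,957.08.
Month 2: interest £510.50; balance after payment £20,787.58.
Closed form: n = −ln(1 − rB₀/P)/ln(1+r) = −ln(0.68031)/ln(1.02325) ≈ 16.760, so the balance reaches zero during payment 17.

17 months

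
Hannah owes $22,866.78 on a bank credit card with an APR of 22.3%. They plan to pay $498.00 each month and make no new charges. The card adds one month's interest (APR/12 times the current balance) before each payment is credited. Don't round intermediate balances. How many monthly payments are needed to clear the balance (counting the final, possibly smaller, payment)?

Monthly rate r = 22.3%/12 = 1.85833% = 0.0185833.
Recurrence: B ← B·(1+r) − $498.00.
Month 1: interest $424.94; balance after payment $22,793.72.
Month 2: interest $423.58; balance after payment $22,719.30.
Closed form: n = −ln(1 − rB₀/P)/ln(1+r) = −ln(0.1467)/ln(1.01858) ≈ 104.239, so the balance reaches zero during payment 105.

105 months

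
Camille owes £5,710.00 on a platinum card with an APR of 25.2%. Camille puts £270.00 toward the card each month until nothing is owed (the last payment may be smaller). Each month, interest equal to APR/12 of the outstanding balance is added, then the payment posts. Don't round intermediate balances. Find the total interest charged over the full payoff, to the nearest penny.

Monthly rate r = 25.2%/12 = 2.1% = 0.021.
Payoff takes n = ⌈−ln(1 − rB₀/P)/ln(1+r)⌉ = ⌈28.254⌉ = 29 payments; the last is £69.07.
Total paid = 28·£270.00 + £69.07 = £7,629.07.
Total interest = total paid − principal = £7,629.07 − £5,710.00 = £1,919.07.

£1,919.07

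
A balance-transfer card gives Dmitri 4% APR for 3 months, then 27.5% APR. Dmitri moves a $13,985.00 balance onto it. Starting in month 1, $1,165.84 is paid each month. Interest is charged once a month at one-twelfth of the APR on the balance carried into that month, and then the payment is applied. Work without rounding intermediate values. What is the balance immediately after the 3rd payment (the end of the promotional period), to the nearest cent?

$10,616.13

Promo months 1–3 at r₀ = 4%/12 = 0.00333333; months 4+ at r₁ = 27.5%/12 = 0.0229167.
After month 3: iterate B ← B·(1+r₀) − $1,165.84 for 3 months → $10,616.13.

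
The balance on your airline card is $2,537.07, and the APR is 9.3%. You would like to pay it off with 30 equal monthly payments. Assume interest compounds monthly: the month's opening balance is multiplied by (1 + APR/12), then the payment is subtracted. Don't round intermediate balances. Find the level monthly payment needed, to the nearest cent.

$95.11

Monthly rate r = 9.3%/12 = 0.775% = 0.00775.
Level-payment amortization: P = B₀·r / (1 − (1+r)^(−n)) = 2537.07·0.00775 / (1 − 1.00775^(−30)).
Denominator 1 − (1+r)^(−30) = 0.206739562.
P = 19.6623 / 0.206739562 ≈ 95.11.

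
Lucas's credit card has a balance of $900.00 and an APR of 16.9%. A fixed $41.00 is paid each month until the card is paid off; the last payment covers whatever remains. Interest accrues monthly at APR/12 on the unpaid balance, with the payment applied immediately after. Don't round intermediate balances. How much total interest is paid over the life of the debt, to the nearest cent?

Monthly rate r = 16.9%/12 = 1.40833% = 0.0140833.
Payoff takes n = ⌈−ln(1 − rB₀/P)/ln(1+r)⌉ = ⌈26.444⌉ = 27 payments; the last is $18.29.
Total paid = 26·$41.00 + $18.29 = $1,084.29.
Total interest = total paid − principal = $1,084.29 − $900.00 = $184.29.

$184.29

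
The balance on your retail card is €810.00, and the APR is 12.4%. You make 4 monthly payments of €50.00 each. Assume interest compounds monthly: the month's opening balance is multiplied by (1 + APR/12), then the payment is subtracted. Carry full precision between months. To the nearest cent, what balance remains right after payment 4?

Monthly rate r = 12.4%/12 = 1.03333% = 0.0103333.
Each month: B ← B·(1+r) − €50.00.
Month 1: interest €8.37; balance after payment €768.37.
Month 2: interest €7.94; balance after payment €726.31.
Month 3: interest €7.51; balance after payment €683.82.
Month 4: interest €7.07; balance after payment €640.88.

€640.88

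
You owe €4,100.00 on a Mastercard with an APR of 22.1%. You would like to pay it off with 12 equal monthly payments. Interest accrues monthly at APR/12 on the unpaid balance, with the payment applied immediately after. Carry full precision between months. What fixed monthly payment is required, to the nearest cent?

€383.93

Monthly rate r = 22.1%/12 = 1.84167% = 0.0184167.
Level-payment amortization: P = B₀·r / (1 − (1+r)^(−n)) = 4100.00·0.0184167 / (1 − 1.01842^(−12)).
Denominator 1 − (1+r)^(−12) = 0.19666993.
P = 75.5083 / 0.19666993 ≈ 383.93.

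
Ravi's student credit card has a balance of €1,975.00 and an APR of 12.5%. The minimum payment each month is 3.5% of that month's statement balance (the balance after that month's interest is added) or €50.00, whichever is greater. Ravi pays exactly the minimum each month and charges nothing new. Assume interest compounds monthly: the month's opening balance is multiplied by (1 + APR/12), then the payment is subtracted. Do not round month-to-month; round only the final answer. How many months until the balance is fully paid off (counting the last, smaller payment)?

47 months

Monthly rate r = 12.5%/12 = 1.04167% = 0.0104167.
While 3.5% of the post-interest balance exceeds €50.00, each month B ← (B·(1+r))·(1 − 0.035), i.e. B shrinks by the factor (1+r)·0.965 = 0.97505.
This holds for months 1–14. Entering month 15 the balance is €1,386.62; 3.5% of the post-interest balance is now below €50.00, so the flat €50.00 minimum applies from here.
From month 15 a fixed €50.00 at rate r clears €1,386.62 in 33 more payments. Total: 14 + 33 = 47 months.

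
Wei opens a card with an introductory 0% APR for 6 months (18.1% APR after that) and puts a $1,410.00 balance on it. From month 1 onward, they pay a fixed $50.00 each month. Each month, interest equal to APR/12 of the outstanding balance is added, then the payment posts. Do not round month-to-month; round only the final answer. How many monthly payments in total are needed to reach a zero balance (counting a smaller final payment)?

34 payments

Promo months 1–6 at r₀ = 0%/12 = 0; months 7+ at r₁ = 18.1%/12 = 0.0150833.
After month 6 (no interest yet): B = $1,410.00 − 6·$50.00 = $1,110.00.
Then at r₁ with $50.00/mo: n₂ = −ln(1 − r₁·B/P)/ln(1+r₁) ≈ 27.24 → 28 more payments.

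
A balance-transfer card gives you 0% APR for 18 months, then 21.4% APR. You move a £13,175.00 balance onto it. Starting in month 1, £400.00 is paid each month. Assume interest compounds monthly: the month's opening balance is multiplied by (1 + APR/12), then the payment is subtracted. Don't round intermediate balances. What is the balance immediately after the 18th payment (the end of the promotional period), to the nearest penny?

£5,975.00

Promo months 1–18 at r₀ = 0%/12 = 0; months 19+ at r₁ = 21.4%/12 = 0.0178333.
After month 18 (no interest yet): B = £13,175.00 − 18·£400.00 = £5,975.00.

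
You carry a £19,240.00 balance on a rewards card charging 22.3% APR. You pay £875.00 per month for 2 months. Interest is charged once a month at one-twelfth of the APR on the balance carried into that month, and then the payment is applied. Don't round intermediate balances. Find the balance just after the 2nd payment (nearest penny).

Monthly rate r = 22.3%/12 = 1.85833% = 0.0185833.
Each month: B ← B·(1+r) − £875.00.
Month 1: interest £357.54; balance after payment £18,722.54.
Month 2: interest £347.93; balance after payment £18,195.47.

£18,195.47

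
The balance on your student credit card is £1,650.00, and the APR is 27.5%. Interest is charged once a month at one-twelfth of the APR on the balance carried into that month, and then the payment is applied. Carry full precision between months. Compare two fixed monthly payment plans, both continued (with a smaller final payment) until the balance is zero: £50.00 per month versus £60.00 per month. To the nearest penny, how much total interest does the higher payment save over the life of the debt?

£480.76

Monthly rate r = 27.5%/12 = 2.29167% = 0.0229167.
At £50.00/mo: n = ⌈−ln(1 − rB₀/P)/ln(1+r)⌉ = 63 payments (last £15.16); total interest = total paid − £1,650.00 = £1,465.16.
At £60.00/mo: 44 payments (last £54.40); total interest £984.40.
Interest saved = £1,465.16 − £984.40 = £480.76.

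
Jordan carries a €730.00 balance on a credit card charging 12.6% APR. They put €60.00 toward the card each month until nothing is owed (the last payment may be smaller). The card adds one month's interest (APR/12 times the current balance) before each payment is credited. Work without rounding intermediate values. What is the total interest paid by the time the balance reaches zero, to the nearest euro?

€55

Monthly rate r = 12.6%/12 = 1.05% = 0.0105.
Payoff takes n = ⌈−ln(1 − rB₀/P)/ln(1+r)⌉ = ⌈13.085⌉ = 14 payments; the last is €5.14.
Total paid = 13·€60.00 + €5.14 = €785.14.
Total interest = total paid − principal = €785.14 − €730.00 = €55.14.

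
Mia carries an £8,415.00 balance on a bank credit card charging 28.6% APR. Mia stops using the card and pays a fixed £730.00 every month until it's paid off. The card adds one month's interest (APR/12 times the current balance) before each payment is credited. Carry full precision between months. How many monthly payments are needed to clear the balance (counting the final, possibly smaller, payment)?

14 months

Monthly rate r = 28.6%/12 = 2.38333% = 0.0238333.
Recurrence: B ← B·(1+r) − £730.00.
Month 1: interest £200.56; balance after payment £7,885.56.
Month 2: interest £187.94; balance after payment £7,343.50.
Closed form: n = −ln(1 − rB₀/P)/ln(1+r) = −ln(0.72526)/ln(1.02383) ≈ 13.638, so the balance reaches zero during payment 14.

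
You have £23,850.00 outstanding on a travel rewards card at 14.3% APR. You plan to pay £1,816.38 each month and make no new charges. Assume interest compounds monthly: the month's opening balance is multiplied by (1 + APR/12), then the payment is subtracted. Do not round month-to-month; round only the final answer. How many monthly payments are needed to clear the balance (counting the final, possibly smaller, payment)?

Monthly rate r = 14.3%/12 = 1.19167% = 0.0119167.
Recurrence: B ← B·(1+r) − £1,816.38.
Month 1: interest £284.21; balance after payment £22,317.83.
Month 2: interest £265.95; balance after payment £20,767.41.
Closed form: n = −ln(1 − rB₀/P)/ln(1+r) = −ln(0.84353)/ln(1.01192) ≈ 14.364, so the balance reaches zero during payment 15.

15 payments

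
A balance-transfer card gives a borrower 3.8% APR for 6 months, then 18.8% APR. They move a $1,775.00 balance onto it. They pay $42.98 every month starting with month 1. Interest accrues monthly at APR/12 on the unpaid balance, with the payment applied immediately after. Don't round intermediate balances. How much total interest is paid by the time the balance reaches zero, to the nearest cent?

Promo months 1–6 at r₀ = 3.8%/12 = 0.00316667; months 7+ at r₁ = 18.8%/12 = 0.0156667.
After month 6: iterate B ← B·(1+r₀) − $42.98 for 6 months → $1,549.06.
Then at r₁ with $42.98/mo: n₂ = −ln(1 − r₁·B/P)/ln(1+r₁) ≈ 53.50 → 54 more payments.
Total paid = 59·$42.98 + $21.40 = $2,557.22; interest = $2,557.22 − $1,775.00 = $782.22.

$782.22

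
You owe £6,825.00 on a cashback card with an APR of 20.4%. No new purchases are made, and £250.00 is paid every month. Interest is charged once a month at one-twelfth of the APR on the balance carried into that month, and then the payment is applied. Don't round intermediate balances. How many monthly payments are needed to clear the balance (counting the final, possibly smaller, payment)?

38 months

Monthly rate r = 20.4%/12 = 1.7% = 0.017.
Recurrence: B ← B·(1+r) − £250.00.
Month 1: interest £116.02; balance after payment £6,691.02.
Month 2: interest £113.75; balance after payment £6,554.77.
Closed form: n = −ln(1 − rB₀/P)/ln(1+r) = −ln(0.5359)/ln(1.017) ≈ 37.006, so the balance reaches zero during payment 38.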